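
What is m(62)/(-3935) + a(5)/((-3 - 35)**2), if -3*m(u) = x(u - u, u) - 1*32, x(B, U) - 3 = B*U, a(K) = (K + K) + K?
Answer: 135199/17046420 ≈ 0.0079312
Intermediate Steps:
a(K) = 3*K (a(K) = 2*K + K = 3*K)
x(B, U) = 3 + B*U
m(u) = 29/3 (m(u) = -((3 + (u - u)*u) - 1*32)/3 = -((3 + 0*u) - 32)/3 = -((3 + 0) - 32)/3 = -(3 - 32)/3 = -1/3*(-29) = 29/3)
m(62)/(-3935) + a(5)/((-3 - 35)**2) = (29/3)/(-3935) + (3*5)/((-3 - 35)**2) = (29/3)*(-1/3935) + 15/((-38)**2) = -29/11805 + 15/1444 = 135199/17046420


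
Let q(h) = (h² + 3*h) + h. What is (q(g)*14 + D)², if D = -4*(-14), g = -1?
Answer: 196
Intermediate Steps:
q(h) = h² + 4*h
D = 56
(q(g)*14 + D)² = (-(4 - 1)*14 + 56)² = (-1*3*14 + 56)² = (-3*14 + 56)² = (-42 + 56)² = 14² = 196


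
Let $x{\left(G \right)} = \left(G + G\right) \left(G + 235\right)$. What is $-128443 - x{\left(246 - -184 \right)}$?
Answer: $-700343$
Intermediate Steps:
$x{\left(G \right)} = 2 G \left(235 + G\right)$
$-128443 - x{\left(246 - -184 \right)} = -128443 - 2 \left(246 - -184\right) \left(235 + \left(246 - -184\right)\right) = -128443 - 2 \left(246 + 184\right) \left(235 + \left(246 + 184\right)\right) = -128443 - 2 \cdot 430 \left(235 + 430\right) = -128443 - 2 \cdot 430 \cdot 665 = -128443 - 571900 = -700343$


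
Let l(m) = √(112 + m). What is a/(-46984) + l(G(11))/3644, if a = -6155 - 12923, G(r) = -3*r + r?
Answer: 9539/23492 + 3*√10/3644 ≈ 0.40866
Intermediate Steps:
G(r) = -2*r
a = -19078
a/(-46984) + l(G(11))/3644 = -19078/(-46984) + √(112 - 2*11)/3644 = -19078*(-1/46984) + √(112 - 22)*(1/3644) = 9539/23492 + √90*(1/3644) = 9539/23492 + (3*√10)*(1/3644) = 9539/23492 + 3*√10/3644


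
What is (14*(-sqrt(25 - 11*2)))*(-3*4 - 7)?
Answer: 266*sqrt(3) ≈ 460.73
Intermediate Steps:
(14*(-sqrt(25 - 11*2)))*(-3*4 - 7) = (14*(-sqrt(25 - 22)))*(-12 - 7) = (14*(-sqrt(3)))*(-19) = -14*sqrt(3)*(-19) = 266*sqrt(3)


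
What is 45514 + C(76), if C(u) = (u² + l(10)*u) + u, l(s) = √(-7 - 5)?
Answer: 51366 + 152*I*√3 ≈ 51366.0 + 263.27*I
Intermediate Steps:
l(s) = 2*I*√3 (l(s) = √(-12) = 2*I*√3)
C(u) = u + u² + 2*I*u*√3 (C(u) = (u² + (2*I*√3)*u) + u = (u² + 2*I*u*√3) + u = u + u² + 2*I*u*√3)
45514 + C(76) = 45514 + 76*(1 + 76 + 2*I*√3) = 45514 + 76*(77 + 2*I*√3) = 45514 + (5852 + 152*I*√3) = 51366 + 152*I*√3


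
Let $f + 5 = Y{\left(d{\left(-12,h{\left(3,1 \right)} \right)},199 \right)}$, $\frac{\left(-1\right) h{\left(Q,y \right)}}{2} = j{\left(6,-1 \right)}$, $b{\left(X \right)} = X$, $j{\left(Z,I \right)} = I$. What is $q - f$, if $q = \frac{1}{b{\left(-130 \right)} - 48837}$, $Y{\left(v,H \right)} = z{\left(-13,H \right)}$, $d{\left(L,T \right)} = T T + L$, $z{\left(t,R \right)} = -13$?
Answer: $\frac{881405}{48967} \approx 18.0$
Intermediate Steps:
$h{\left(Q,y \right)} = 2$ ($h{\left(Q,y \right)} = \left(-2\right) \left(-1\right) = 2$)
$d{\left(L,T \right)} = L + T^{2}$ ($d{\left(L,T \right)} = T^{2} + L = L + T^{2}$)
$Y{\left(v,H \right)} = -13$
$q = - \frac{1}{48967}$ ($q = \frac{1}{-130 - 48837} = \frac{1}{-48967} = - \frac{1}{48967} \approx -2.0422 \cdot 10^{-5}$)
$f = -18$ ($f = -5 - 13 = -18$)
$q - f = - \frac{1}{48967} - -18 = - \frac{1}{48967} + 18 = \frac{881405}{48967}$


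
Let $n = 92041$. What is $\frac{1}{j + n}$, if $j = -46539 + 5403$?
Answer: $\frac{1}{50905} \approx 1.9644 \cdot 10^{-5}$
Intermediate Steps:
$j = -41136$
$\frac{1}{j + n} = \frac{1}{-41136 + 92041} = \frac{1}{50905}$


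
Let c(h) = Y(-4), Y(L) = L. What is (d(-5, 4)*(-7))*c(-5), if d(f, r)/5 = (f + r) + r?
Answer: 420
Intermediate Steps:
c(h) = -4
d(f, r) = 5*f + 10*r (d(f, r) = 5*((f + r) + r) = 5*(f + 2*r) = 5*f + 10*r)
(d(-5, 4)*(-7))*c(-5) = ((5*(-5) + 10*4)*(-7))*(-4) = ((-25 + 40)*(-7))*(-4) = (15*(-7))*(-4) = -105*(-4) = 420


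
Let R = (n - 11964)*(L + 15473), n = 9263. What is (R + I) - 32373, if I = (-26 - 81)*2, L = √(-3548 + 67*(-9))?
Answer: -41825160 - 2701*I*√4151 ≈ -4.1825e+7 - 1.7402e+5*I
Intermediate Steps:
L = I*√4151 (L = √(-3548 - 603) = √(-4151) = I*√4151 ≈ 64.428*I)
I = -214 (I = -107*2 = -214)
R = -41792573 - 2701*I*√4151 (R = (9263 - 11964)*(I*√4151 + 15473) = -2701*(15473 + I*√4151) = -41792573 - 2701*I*√4151 ≈ -4.1793e+7 - 1.7402e+5*I)
(R + I) - 32373 = ((-41792573 - 2701*I*√4151) - 214) - 32373 = (-41792787 - 2701*I*√4151) - 32373 = -41825160 - 2701*I*√4151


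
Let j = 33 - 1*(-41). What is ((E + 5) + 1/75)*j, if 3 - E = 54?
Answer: -255226/75 ≈ -3403.0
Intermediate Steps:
E = -51 (E = 3 - 1*54 = 3 - 54 = -51)
j = 74 (j = 33 + 41 = 74)
((E + 5) + 1/75)*j = ((-51 + 5) + 1/75)*74 = (-46 + 1/75)*74 = -3449/75*74 = -255226/75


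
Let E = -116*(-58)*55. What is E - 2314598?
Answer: -1944558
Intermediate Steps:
E = 370040 (E = 6728*55 = 370040)
E - 2314598 = 370040 - 2314598 = -1944558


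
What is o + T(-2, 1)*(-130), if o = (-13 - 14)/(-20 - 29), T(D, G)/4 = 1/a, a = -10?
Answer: 2575/49 ≈ 52.551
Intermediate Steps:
T(D, G) = -⅖ (T(D, G) = 4/(-10) = 4*(-⅒) = -⅖)
o = 27/49 (o = -27/(-49) = -27*(-1/49) = 27/49 ≈ 0.55102)
o + T(-2, 1)*(-130) = 27/49 - ⅖*(-130) = 27/49 + 52 = 2575/49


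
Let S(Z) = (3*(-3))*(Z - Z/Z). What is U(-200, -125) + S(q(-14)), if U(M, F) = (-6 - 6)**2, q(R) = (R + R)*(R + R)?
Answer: -6903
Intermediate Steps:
q(R) = 4*R**2 (q(R) = (2*R)*(2*R) = 4*R**2)
S(Z) = 9 - 9*Z (S(Z) = -9*(Z - 1*1) = -9*(Z - 1) = -9*(-1 + Z) = 9 - 9*Z)
U(M, F) = 144 (U(M, F) = (-12)**2 = 144)
U(-200, -125) + S(q(-14)) = 144 + (9 - 36*(-14)**2) = 144 + (9 - 36*196) = 144 + (9 - 9*784) = 144 + (9 - 7056) = 144 - 7047 = -6903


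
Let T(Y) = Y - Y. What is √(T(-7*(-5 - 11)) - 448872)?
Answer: 2*I*√112218 ≈ 669.98*I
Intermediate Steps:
T(Y) = 0
√(T(-7*(-5 - 11)) - 448872) = √(0 - 448872) = √(-448872) = 2*I*√112218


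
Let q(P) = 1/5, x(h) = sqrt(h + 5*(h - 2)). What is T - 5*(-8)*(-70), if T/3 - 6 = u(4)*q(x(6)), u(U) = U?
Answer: -13898/5 ≈ -2779.6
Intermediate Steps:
x(h) = sqrt(-10 + 6*h) (x(h) = sqrt(h + 5*(-2 + h)) = sqrt(h + (-10 + 5*h)) = sqrt(-10 + 6*h))
q(P) = 1/5
T = 102/5 (T = 18 + 3*(4*(1/5)) = 18 + 3*(4/5) = 18 + 12/5 = 102/5 ≈ 20.400)
T - 5*(-8)*(-70) = 102/5 - 5*(-8)*(-70) = 102/5 + 40*(-70) = 102/5 - 2800 = -13898/5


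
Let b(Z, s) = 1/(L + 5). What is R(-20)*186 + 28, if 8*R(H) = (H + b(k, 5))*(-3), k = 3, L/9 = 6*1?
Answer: 335549/236 ≈ 1421.8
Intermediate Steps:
L = 54 (L = 9*(6*1) = 9*6 = 54)
b(Z, s) = 1/59 (b(Z, s) = 1/(54 + 5) = 1/59)
R(H) = -3/472 - 3*H/8 (R(H) = ((H + 1/59)*(-3))/8 = ((1/59 + H)*(-3))/8 = (-3/59 - 3*H)/8 = -3/472 - 3*H/8)
R(-20)*186 + 28 = (-3/472 - 3/8*(-20))*186 + 28 = (-3/472 + 15/2)*186 + 28 = (3537/472)*186 + 28 = 328941/236 + 28 = 335549/236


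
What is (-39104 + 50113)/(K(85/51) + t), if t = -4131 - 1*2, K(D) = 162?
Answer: -11009/3971 ≈ -2.7724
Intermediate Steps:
t = -4133 (t = -4131 - 2 = -4133)
(-39104 + 50113)/(K(85/51) + t) = (-39104 + 50113)/(162 - 4133) = 11009/(-3971) = 11009*(-1/3971) = -11009/3971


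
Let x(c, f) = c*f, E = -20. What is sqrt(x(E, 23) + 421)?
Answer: I*sqrt(39) ≈ 6.245*I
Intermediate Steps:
sqrt(x(E, 23) + 421) = sqrt(-20*23 + 421) = sqrt(-460 + 421) = sqrt(-39) = I*sqrt(39)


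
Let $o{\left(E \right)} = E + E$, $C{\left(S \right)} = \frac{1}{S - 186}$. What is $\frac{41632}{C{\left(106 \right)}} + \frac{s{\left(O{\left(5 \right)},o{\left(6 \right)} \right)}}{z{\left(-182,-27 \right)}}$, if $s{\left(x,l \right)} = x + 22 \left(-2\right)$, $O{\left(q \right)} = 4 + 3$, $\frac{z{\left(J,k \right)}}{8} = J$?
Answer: $- \frac{4849295323}{1456} \approx -3.3306 \cdot 10^{6}$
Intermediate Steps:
$z{\left(J,k \right)} = 8 J$
$C{\left(S \right)} = \frac{1}{-186 + S}$
$O{\left(q \right)} = 7$
$o{\left(E \right)} = 2 E$
$s{\left(x,l \right)} = -44 + x$ ($s{\left(x,l \right)} = x - 44 = -44 + x$)
$\frac{41632}{C{\left(106 \right)}} + \frac{s{\left(O{\left(5 \right)},o{\left(6 \right)} \right)}}{z{\left(-182,-27 \right)}} = \frac{41632}{\frac{1}{-186 + 106}} + \frac{-44 + 7}{8 \left(-182\right)} = \frac{41632}{\frac{1}{-80}} - \frac{37}{-1456} = \frac{41632}{- \frac{1}{80}} - - \frac{37}{1456} = 41632 \left(-80\right) + \frac{37}{1456} = -3330560 + \frac{37}{1456} = - \frac{4849295323}{1456}$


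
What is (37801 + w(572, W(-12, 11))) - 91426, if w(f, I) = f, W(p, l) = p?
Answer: -53053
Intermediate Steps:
(37801 + w(572, W(-12, 11))) - 91426 = (37801 + 572) - 91426 = 38373 - 91426 = -53053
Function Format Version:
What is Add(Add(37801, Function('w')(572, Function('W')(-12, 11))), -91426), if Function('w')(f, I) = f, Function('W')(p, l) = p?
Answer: -53053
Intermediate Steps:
Add(Add(37801, Function('w')(572, Function('W')(-12, 11))), -91426) = Add(Add(37801, 572), -91426) = Add(38373, -91426) = -53053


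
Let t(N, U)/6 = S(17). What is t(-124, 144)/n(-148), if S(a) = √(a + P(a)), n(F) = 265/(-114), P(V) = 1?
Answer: -2052*√2/265 ≈ -10.951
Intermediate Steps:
n(F) = -265/114 (n(F) = 265*(-1/114) = -265/114)
S(a) = √(1 + a) (S(a) = √(a + 1) = √(1 + a))
t(N, U) = 18*√2 (t(N, U) = 6*√(1 + 17) = 6*√18 = 6*(3*√2) = 18*√2)
t(-124, 144)/n(-148) = (18*√2)/(-265/114) = (18*√2)*(-114/265) = -2052*√2/265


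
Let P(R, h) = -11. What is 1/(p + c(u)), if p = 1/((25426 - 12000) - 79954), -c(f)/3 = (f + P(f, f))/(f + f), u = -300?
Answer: -1663200/2586301 ≈ -0.64308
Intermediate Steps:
c(f) = -3*(-11 + f)/(2*f) (c(f) = -3*(f - 11)/(f + f) = -3*(-11 + f)/(2*f))
p = -1/66528 (p = 1/(13426 - 79954) = 1/(-66528) = -1/66528 ≈ -1.5031e-5)
1/(p + c(u)) = 1/(-1/66528 + (3/2)*(11 - 1*(-300))/(-300)) = 1/(-1/66528 + (3/2)*(-1/300)*(11 + 300)) = 1/(-1/66528 + (3/2)*(-1/300)*311) = 1/(-1/66528 - 311/200) = 1/(-2586301/1663200) = -1663200/2586301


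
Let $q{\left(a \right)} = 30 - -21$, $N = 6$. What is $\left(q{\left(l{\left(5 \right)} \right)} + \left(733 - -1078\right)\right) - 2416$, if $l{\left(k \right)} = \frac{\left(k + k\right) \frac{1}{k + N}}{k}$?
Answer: $-554$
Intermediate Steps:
$l{\left(k \right)} = \frac{2}{6 + k}$ ($l{\left(k \right)} = \frac{\left(k + k\right) \frac{1}{k + 6}}{k} = \frac{2 k \frac{1}{6 + k}}{k} = \frac{2}{6 + k}$)
$q{\left(a \right)} = 51$ ($q{\left(a \right)} = 30 + 21 = 51$)
$\left(q{\left(l{\left(5 \right)} \right)} + \left(733 - -1078\right)\right) - 2416 = \left(51 + \left(733 - -1078\right)\right) - 2416 = \left(51 + \left(733 + 1078\right)\right) - 2416 = \left(51 + 1811\right) - 2416 = 1862 - 2416 = -554$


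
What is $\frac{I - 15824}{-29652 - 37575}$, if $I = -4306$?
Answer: $\frac{6710}{22409} \approx 0.29943$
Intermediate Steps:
$\frac{I - 15824}{-29652 - 37575} = \frac{-4306 - 15824}{-29652 - 37575} = - \frac{20130}{-67227} = \left(-20130\right) \left(- \frac{1}{67227}\right) = \frac{6710}{22409}$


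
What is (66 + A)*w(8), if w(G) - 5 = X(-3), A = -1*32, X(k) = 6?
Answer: 374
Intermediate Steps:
A = -32
w(G) = 11 (w(G) = 5 + 6 = 11)
(66 + A)*w(8) = (66 - 32)*11 = 34*11 = 374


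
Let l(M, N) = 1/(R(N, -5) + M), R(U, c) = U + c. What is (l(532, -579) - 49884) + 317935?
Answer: 13938651/52 ≈ 2.6805e+5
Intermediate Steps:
l(M, N) = 1/(-5 + M + N) (l(M, N) = 1/((N - 5) + M) = 1/((-5 + N) + M) = 1/(-5 + M + N))
(l(532, -579) - 49884) + 317935 = (1/(-5 + 532 - 579) - 49884) + 317935 = (1/(-52) - 49884) + 317935 = (-1/52 - 49884) + 317935 = -2593969/52 + 317935 = 13938651/52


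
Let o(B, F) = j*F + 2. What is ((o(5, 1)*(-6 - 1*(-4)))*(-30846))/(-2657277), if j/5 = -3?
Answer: 267332/885759 ≈ 0.30181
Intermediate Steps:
j = -15 (j = 5*(-3) = -15)
o(B, F) = 2 - 15*F (o(B, F) = -15*F + 2 = 2 - 15*F)
((o(5, 1)*(-6 - 1*(-4)))*(-30846))/(-2657277) = (((2 - 15*1)*(-6 - 1*(-4)))*(-30846))/(-2657277) = (((2 - 15)*(-6 + 4))*(-30846))*(-1/2657277) = (-13*(-2)*(-30846))*(-1/2657277) = (26*(-30846))*(-1/2657277) = -801996*(-1/2657277) = 267332/885759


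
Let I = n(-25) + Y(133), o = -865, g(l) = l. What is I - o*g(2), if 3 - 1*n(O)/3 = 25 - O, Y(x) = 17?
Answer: 1606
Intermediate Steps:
n(O) = -66 + 3*O (n(O) = 9 - 3*(25 - O) = 9 + (-75 + 3*O) = -66 + 3*O)
I = -124 (I = (-66 + 3*(-25)) + 17 = (-66 - 75) + 17 = -141 + 17 = -124)
I - o*g(2) = -124 - (-865)*2 = -124 - 1*(-1730) = -124 + 1730 = 1606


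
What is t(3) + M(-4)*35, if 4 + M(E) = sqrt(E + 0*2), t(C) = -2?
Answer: -142 + 70*I ≈ -142.0 + 70.0*I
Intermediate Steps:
M(E) = -4 + sqrt(E) (M(E) = -4 + sqrt(E + 0*2) = -4 + sqrt(E + 0) = -4 + sqrt(E))
t(3) + M(-4)*35 = -2 + (-4 + sqrt(-4))*35 = -2 + (-4 + 2*I)*35 = -2 + (-140 + 70*I) = -142 + 70*I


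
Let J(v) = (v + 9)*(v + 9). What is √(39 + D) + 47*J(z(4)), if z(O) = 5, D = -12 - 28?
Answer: 9212 + I ≈ 9212.0 + 1.0*I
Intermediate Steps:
D = -40
J(v) = (9 + v)² (J(v) = (9 + v)*(9 + v) = (9 + v)²)
√(39 + D) + 47*J(z(4)) = √(39 - 40) + 47*(9 + 5)² = √(-1) + 47*14² = I + 47*196 = I + 9212 = 9212 + I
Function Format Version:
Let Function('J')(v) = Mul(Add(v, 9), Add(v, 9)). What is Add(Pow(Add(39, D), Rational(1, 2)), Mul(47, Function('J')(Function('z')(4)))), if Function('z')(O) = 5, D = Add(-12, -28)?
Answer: Add(9212, I) ≈ Add(9212.0, Mul(1.0000, I))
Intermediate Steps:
D = -40
Function('J')(v) = Pow(Add(9, v), 2) (Function('J')(v) = Mul(Add(9, v), Add(9, v)) = Pow(Add(9, v), 2))
Add(Pow(Add(39, D), Rational(1, 2)), Mul(47, Function('J')(Function('z')(4)))) = Add(Pow(Add(39, -40), Rational(1, 2)), Mul(47, Pow(Add(9, 5), 2))) = Add(Pow(-1, Rational(1, 2)), Mul(47, Pow(14, 2))) = Add(I, Mul(47, 196)) = Add(I, 9212) = Add(9212, I)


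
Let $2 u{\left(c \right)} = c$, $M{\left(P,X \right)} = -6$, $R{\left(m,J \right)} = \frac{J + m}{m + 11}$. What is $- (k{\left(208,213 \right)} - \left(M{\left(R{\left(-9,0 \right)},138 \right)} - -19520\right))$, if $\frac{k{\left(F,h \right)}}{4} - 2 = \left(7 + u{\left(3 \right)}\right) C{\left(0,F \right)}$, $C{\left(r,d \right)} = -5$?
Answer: $19676$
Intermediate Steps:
$R{\left(m,J \right)} = \frac{J + m}{11 + m}$
$u{\left(c \right)} = \frac{c}{2}$
$k{\left(F,h \right)} = -162$ ($k{\left(F,h \right)} = 8 + 4 \left(7 + \frac{1}{2} \cdot 3\right) \left(-5\right) = 8 + 4 \left(7 + \frac{3}{2}\right) \left(-5\right) = 8 + 4 \cdot \frac{17}{2} \left(-5\right) = 8 + 4 \left(- \frac{85}{2}\right) = 8 - 170 = -162$)
$- (k{\left(208,213 \right)} - \left(M{\left(R{\left(-9,0 \right)},138 \right)} - -19520\right)) = - (-162 - \left(-6 - -19520\right)) = - (-162 - \left(-6 + 19520\right)) = - (-162 - 19514) = \left(-1\right) \left(-19676\right) = 19676$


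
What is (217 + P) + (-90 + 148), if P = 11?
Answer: 286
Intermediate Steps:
(217 + P) + (-90 + 148) = (217 + 11) + (-90 + 148) = 228 + 58 = 286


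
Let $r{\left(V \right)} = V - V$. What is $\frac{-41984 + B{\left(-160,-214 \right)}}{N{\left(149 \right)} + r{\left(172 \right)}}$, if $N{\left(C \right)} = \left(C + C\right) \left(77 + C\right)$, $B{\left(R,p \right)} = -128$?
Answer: $- \frac{10528}{16837} \approx -0.62529$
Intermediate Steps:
$r{\left(V \right)} = 0$
$N{\left(C \right)} = 2 C \left(77 + C\right)$
$\frac{-41984 + B{\left(-160,-214 \right)}}{N{\left(149 \right)} + r{\left(172 \right)}} = \frac{-41984 - 128}{2 \cdot 149 \left(77 + 149\right) + 0} = - \frac{42112}{2 \cdot 149 \cdot 226 + 0} = - \frac{42112}{67348 + 0} = - \frac{42112}{67348} = \left(-42112\right) \frac{1}{67348} = - \frac{10528}{16837}$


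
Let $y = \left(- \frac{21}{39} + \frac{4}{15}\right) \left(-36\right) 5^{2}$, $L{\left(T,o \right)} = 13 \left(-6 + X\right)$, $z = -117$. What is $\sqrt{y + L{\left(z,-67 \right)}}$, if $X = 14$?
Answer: $\frac{2 \sqrt{14729}}{13} \approx 18.671$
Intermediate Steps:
$L{\left(T,o \right)} = 104$ ($L{\left(T,o \right)} = 13 \left(-6 + 14\right) = 13 \cdot 8 = 104$)
$y = \frac{3180}{13}$ ($y = \left(\left(-21\right) \frac{1}{39} + 4 \cdot \frac{1}{15}\right) \left(-36\right) 25 = \left(- \frac{7}{13} + \frac{4}{15}\right) \left(-36\right) 25 = \left(- \frac{53}{195}\right) \left(-36\right) 25 = \frac{636}{65} \cdot 25 = \frac{3180}{13} \approx 244.62$)
$\sqrt{y + L{\left(z,-67 \right)}} = \sqrt{\frac{3180}{13} + 104} = \sqrt{\frac{4532}{13}} = \frac{2 \sqrt{14729}}{13}$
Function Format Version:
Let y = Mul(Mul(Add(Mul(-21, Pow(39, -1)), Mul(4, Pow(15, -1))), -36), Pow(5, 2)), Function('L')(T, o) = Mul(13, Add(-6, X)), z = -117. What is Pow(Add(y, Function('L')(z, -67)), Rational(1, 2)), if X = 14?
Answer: Mul(Rational(2, 13), Pow(14729, Rational(1, 2))) ≈ 18.671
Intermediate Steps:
Function('L')(T, o) = 104 (Function('L')(T, o) = Mul(13, Add(-6, 14)) = Mul(13, 8) = 104)
y = Rational(3180, 13) (y = Mul(Mul(Add(Mul(-21, Rational(1, 39)), Mul(4, Rational(1, 15))), -36), 25) = Mul(Mul(Add(Rational(-7, 13), Rational(4, 15)), -36), 25) = Mul(Mul(Rational(-53, 195), -36), 25) = Mul(Rational(636, 65), 25) = Rational(3180, 13) ≈ 244.62)
Pow(Add(y, Function('L')(z, -67)), Rational(1, 2)) = Pow(Add(Rational(3180, 13), 104), Rational(1, 2)) = Pow(Rational(4532, 13), Rational(1, 2)) = Mul(Rational(2, 13), Pow(14729, Rational(1, 2)))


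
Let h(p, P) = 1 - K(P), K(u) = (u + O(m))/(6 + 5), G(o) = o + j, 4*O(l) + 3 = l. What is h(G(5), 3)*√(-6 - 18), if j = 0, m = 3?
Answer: 16*I*√6/11 ≈ 3.5629*I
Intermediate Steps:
O(l) = -¾ + l/4
G(o) = o (G(o) = o + 0 = o)
K(u) = u/11 (K(u) = (u + (-¾ + (¼)*3))/(6 + 5) = (u + (-¾ + ¾))/11 = (u + 0)*(1/11) = u*(1/11) = u/11)
h(p, P) = 1 - P/11
h(G(5), 3)*√(-6 - 18) = (1 - 1/11*3)*√(-6 - 18) = (1 - 3/11)*√(-24) = 8*(2*I*√6)/11 = 16*I*√6/11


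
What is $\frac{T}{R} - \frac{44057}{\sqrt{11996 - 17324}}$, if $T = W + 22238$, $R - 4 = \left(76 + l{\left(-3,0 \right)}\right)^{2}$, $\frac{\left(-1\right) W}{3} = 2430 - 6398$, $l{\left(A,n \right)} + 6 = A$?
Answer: $\frac{34142}{4493} + \frac{44057 i \sqrt{37}}{444} \approx 7.5989 + 603.58 i$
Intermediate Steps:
$l{\left(A,n \right)} = -6 + A$
$W = 11904$ ($W = - 3 \left(2430 - 6398\right) = \left(-3\right) \left(-3968\right) = 11904$)
$R = 4493$ ($R = 4 + \left(76 - 9\right)^{2} = 4 + 67^{2} = 4 + 4489 = 4493$)
$T = 34142$ ($T = 11904 + 22238 = 34142$)
$\frac{T}{R} - \frac{44057}{\sqrt{11996 - 17324}} = \frac{34142}{4493} - \frac{44057}{\sqrt{11996 - 17324}} = 34142 \cdot \frac{1}{4493} - \frac{44057}{\sqrt{-5328}} = \frac{34142}{4493} - \frac{44057}{12 i \sqrt{37}} = \frac{34142}{4493} - 44057 \left(- \frac{i \sqrt{37}}{444}\right) = \frac{34142}{4493} + \frac{44057 i \sqrt{37}}{444}$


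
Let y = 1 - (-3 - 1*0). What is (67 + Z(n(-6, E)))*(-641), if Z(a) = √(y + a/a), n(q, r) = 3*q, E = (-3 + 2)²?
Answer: -42947 - 641*√5 ≈ -44380.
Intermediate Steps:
y = 4 (y = 1 - (-3 + 0) = 1 - 1*(-3) = 1 + 3 = 4)
E = 1 (E = (-1)² = 1)
Z(a) = √5 (Z(a) = √(4 + a/a) = √(4 + 1) = √5)
(67 + Z(n(-6, E)))*(-641) = (67 + √5)*(-641) = -42947 - 641*√5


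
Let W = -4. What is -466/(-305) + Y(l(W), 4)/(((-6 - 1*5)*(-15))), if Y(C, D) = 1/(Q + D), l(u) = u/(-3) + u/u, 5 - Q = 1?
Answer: 24617/16104 ≈ 1.5286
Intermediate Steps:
Q = 4 (Q = 5 - 1*1 = 5 - 1 = 4)
l(u) = 1 - u/3 (l(u) = u*(-⅓) + 1 = -u/3 + 1 = 1 - u/3)
Y(C, D) = 1/(4 + D)
-466/(-305) + Y(l(W), 4)/(((-6 - 1*5)*(-15))) = -466/(-305) + 1/((4 + 4)*(((-6 - 1*5)*(-15)))) = -466*(-1/305) + 1/(8*(((-6 - 5)*(-15)))) = 466/305 + 1/(8*((-11*(-15)))) = 466/305 + (⅛)/165 = 466/305 + (⅛)*(1/165) = 466/305 + 1/1320 = 24617/16104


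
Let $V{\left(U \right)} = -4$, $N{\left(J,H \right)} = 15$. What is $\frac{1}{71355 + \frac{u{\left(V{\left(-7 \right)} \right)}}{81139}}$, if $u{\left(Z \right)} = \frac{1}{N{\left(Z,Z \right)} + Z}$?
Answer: $\frac{892529}{63686406796} \approx 1.4014 \cdot 10^{-5}$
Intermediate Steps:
$u{\left(Z \right)} = \frac{1}{15 + Z}$
$\frac{1}{71355 + \frac{u{\left(V{\left(-7 \right)} \right)}}{81139}} = \frac{1}{71355 + \frac{1}{\left(15 - 4\right) 81139}} = \frac{1}{71355 + \frac{1}{11} \cdot \frac{1}{81139}} = \frac{1}{71355 + \frac{1}{892529}} = \frac{1}{\frac{63686406796}{892529}} = \frac{892529}{63686406796}$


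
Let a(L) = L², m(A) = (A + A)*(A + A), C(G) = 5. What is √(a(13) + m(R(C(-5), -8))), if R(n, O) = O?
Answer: 5*√17 ≈ 20.616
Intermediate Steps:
m(A) = 4*A² (m(A) = (2*A)*(2*A) = 4*A²)
√(a(13) + m(R(C(-5), -8))) = √(13² + 4*(-8)²) = √(169 + 4*64) = √(169 + 256) = √425 = 5*√17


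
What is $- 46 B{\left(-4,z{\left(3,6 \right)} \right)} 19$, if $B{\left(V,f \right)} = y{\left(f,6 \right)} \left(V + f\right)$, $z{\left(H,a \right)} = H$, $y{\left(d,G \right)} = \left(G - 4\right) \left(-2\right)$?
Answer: $-3496$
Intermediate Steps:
$y{\left(d,G \right)} = 8 - 2 G$ ($y{\left(d,G \right)} = \left(-4 + G\right) \left(-2\right) = 8 - 2 G$)
$B{\left(V,f \right)} = - 4 V - 4 f$ ($B{\left(V,f \right)} = \left(8 - 12\right) \left(V + f\right) = - 4 \left(V + f\right) = - 4 V - 4 f$)
$- 46 B{\left(-4,z{\left(3,6 \right)} \right)} 19 = - 46 \left(\left(-4\right) \left(-4\right) - 12\right) 19 = - 46 \left(16 - 12\right) 19 = \left(-46\right) 4 \cdot 19 = \left(-184\right) 19 = -3496$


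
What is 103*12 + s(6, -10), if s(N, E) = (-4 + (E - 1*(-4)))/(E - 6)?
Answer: 9893/8 ≈ 1236.6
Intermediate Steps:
s(N, E) = E/(-6 + E) (s(N, E) = (-4 + (E + 4))/(-6 + E) = (-4 + (4 + E))/(-6 + E) = E/(-6 + E))
103*12 + s(6, -10) = 103*12 - 10/(-6 - 10) = 1236 - 10/(-16) = 1236 - 10*(-1/16) = 1236 + 5/8 = 9893/8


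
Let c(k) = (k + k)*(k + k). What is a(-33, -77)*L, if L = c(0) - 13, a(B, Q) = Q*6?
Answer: 6006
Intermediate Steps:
c(k) = 4*k² (c(k) = (2*k)*(2*k) = 4*k²)
a(B, Q) = 6*Q
L = -13 (L = 4*0² - 13 = 4*0 - 13 = 0 - 13 = -13)
a(-33, -77)*L = (6*(-77))*(-13) = -462*(-13) = 6006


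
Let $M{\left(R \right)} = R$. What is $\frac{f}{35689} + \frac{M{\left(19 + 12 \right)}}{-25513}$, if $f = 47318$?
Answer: $\frac{97025}{73247} \approx 1.3246$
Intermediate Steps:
$\frac{f}{35689} + \frac{M{\left(19 + 12 \right)}}{-25513} = \frac{47318}{35689} + \frac{19 + 12}{-25513} = 47318 \cdot \frac{1}{35689} + 31 \left(- \frac{1}{25513}\right) = \frac{118}{89} - \frac{1}{823} = \frac{97025}{73247}$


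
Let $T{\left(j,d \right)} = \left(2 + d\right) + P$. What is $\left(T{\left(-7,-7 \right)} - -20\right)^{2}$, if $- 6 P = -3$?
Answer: $\frac{961}{4} \approx 240.25$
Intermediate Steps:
$P = \frac{1}{2}$ ($P = \left(- \frac{1}{6}\right) \left(-3\right) = \frac{1}{2} \approx 0.5$)
$T{\left(j,d \right)} = \frac{5}{2} + d$ ($T{\left(j,d \right)} = \left(2 + d\right) + \frac{1}{2} = \frac{5}{2} + d$)
$\left(T{\left(-7,-7 \right)} - -20\right)^{2} = \left(\left(\frac{5}{2} - 7\right) - -20\right)^{2} = \left(- \frac{9}{2} + 20\right)^{2} = \left(\frac{31}{2}\right)^{2} = \frac{961}{4}$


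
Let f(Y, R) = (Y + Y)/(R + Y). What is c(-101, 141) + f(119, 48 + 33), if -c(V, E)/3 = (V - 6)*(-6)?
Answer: -192481/100 ≈ -1924.8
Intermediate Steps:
c(V, E) = -108 + 18*V (c(V, E) = -3*(V - 6)*(-6) = -3*(-6 + V)*(-6) = -3*(36 - 6*V) = -108 + 18*V)
f(Y, R) = 2*Y/(R + Y) (f(Y, R) = (2*Y)/(R + Y) = 2*Y/(R + Y))
c(-101, 141) + f(119, 48 + 33) = (-108 + 18*(-101)) + 2*119/((48 + 33) + 119) = (-108 - 1818) + 2*119/(81 + 119) = -1926 + 2*119/200 = -1926 + 2*119*(1/200) = -1926 + 119/100 = -192481/100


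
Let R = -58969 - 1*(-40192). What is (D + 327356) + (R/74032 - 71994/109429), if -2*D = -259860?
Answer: 3704579783938067/8101247728 ≈ 4.5729e+5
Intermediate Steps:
D = 129930 (D = -½*(-259860) = 129930)
R = -18777 (R = -58969 + 40192 = -18777)
(D + 327356) + (R/74032 - 71994/109429) = (129930 + 327356) + (-18777/74032 - 71994/109429) = 457286 + (-18777*1/74032 - 71994*1/109429) = 457286 + (-18777/74032 - 71994/109429) = 457286 - 7384608141/8101247728 = 3704579783938067/8101247728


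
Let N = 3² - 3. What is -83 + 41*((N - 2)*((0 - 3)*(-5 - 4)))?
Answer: 4345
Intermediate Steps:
N = 6 (N = 9 - 3 = 6)
-83 + 41*((N - 2)*((0 - 3)*(-5 - 4))) = -83 + 41*((6 - 2)*((0 - 3)*(-5 - 4))) = -83 + 41*(4*(-3*(-9))) = -83 + 41*(4*27) = -83 + 41*108 = -83 + 4428 = 4345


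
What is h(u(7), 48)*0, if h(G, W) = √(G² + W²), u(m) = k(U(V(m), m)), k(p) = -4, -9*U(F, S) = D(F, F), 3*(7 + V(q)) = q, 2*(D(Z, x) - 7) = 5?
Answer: 0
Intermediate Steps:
D(Z, x) = 19/2 (D(Z, x) = 7 + (½)*5 = 7 + 5/2 = 19/2)
V(q) = -7 + q/3
U(F, S) = -19/18 (U(F, S) = -⅑*19/2 = -19/18)
u(m) = -4
h(u(7), 48)*0 = √((-4)² + 48²)*0 = √(16 + 2304)*0 = √2320*0 = (4*√145)*0 = 0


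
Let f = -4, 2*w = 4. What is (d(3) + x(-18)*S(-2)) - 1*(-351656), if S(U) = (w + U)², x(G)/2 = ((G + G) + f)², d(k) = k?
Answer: 351659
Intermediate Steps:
w = 2 (w = (½)*4 = 2)
x(G) = 2*(-4 + 2*G)² (x(G) = 2*((G + G) - 4)² = 2*(2*G - 4)² = 2*(-4 + 2*G)²)
S(U) = (2 + U)²
(d(3) + x(-18)*S(-2)) - 1*(-351656) = (3 + (8*(-2 - 18)²)*(2 - 2)²) - 1*(-351656) = (3 + (8*(-20)²)*0²) + 351656 = (3 + (8*400)*0) + 351656 = (3 + 3200*0) + 351656 = (3 + 0) + 351656 = 3 + 351656 = 351659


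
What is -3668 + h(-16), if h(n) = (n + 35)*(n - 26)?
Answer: -4466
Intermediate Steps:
h(n) = (-26 + n)*(35 + n) (h(n) = (35 + n)*(-26 + n) = (-26 + n)*(35 + n))
-3668 + h(-16) = -3668 + (-910 + (-16)² + 9*(-16)) = -3668 + (-910 + 256 - 144) = -3668 - 798 = -4466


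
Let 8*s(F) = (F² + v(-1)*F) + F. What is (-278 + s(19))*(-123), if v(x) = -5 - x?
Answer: 29520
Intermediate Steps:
s(F) = -3*F/8 + F²/8 (s(F) = ((F² + (-5 - 1*(-1))*F) + F)/8 = ((F² + (-5 + 1)*F) + F)/8 = ((F² - 4*F) + F)/8 = (F² - 3*F)/8 = -3*F/8 + F²/8)
(-278 + s(19))*(-123) = (-278 + (⅛)*19*(-3 + 19))*(-123) = (-278 + (⅛)*19*16)*(-123) = (-278 + 38)*(-123) = -240*(-123) = 29520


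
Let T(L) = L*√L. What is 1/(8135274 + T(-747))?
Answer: 2711758/22061033295933 + 249*I*√83/7353677765311 ≈ 1.2292e-7 + 3.0848e-10*I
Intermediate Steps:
T(L) = L^(3/2)
1/(8135274 + T(-747)) = 1/(8135274 + (-747)^(3/2)) = 1/(8135274 - 2241*I*√83)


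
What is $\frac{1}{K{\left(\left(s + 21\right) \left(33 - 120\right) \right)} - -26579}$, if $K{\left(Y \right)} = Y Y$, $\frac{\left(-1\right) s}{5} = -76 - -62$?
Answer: $\frac{1}{62705468} \approx 1.5948 \cdot 10^{-8}$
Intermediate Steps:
$s = 70$ ($s = - 5 \left(-76 - -62\right) = - 5 \left(-76 + 62\right) = \left(-5\right) \left(-14\right) = 70$)
$K{\left(Y \right)} = Y^{2}$
$\frac{1}{K{\left(\left(s + 21\right) \left(33 - 120\right) \right)} - -26579} = \frac{1}{\left(\left(70 + 21\right) \left(33 - 120\right)\right)^{2} - -26579} = \frac{1}{\left(91 \left(-87\right)\right)^{2} + \left(-7760 + 34339\right)} = \frac{1}{\left(-7917\right)^{2} + 26579} = \frac{1}{62678889 + 26579} = \frac{1}{62705468}$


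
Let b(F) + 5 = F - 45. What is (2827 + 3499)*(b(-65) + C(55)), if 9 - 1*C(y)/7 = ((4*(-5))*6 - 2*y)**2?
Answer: -2342846752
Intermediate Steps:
b(F) = -50 + F (b(F) = -5 + (F - 45) = -5 + (-45 + F) = -50 + F)
C(y) = 63 - 7*(-120 - 2*y)**2 (C(y) = 63 - 7*((4*(-5))*6 - 2*y)**2 = 63 - 7*(-20*6 - 2*y)**2 = 63 - 7*(-120 - 2*y)**2)
(2827 + 3499)*(b(-65) + C(55)) = (2827 + 3499)*((-50 - 65) + (63 - 28*(60 + 55)**2)) = 6326*(-115 + (63 - 28*115**2)) = 6326*(-115 + (63 - 28*13225)) = 6326*(-115 + (63 - 370300)) = 6326*(-115 - 370237) = 6326*(-370352) = -2342846752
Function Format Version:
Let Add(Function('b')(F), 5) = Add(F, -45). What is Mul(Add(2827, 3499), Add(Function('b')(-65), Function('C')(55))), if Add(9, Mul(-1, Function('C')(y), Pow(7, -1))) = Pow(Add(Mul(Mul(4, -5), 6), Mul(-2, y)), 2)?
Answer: -2342846752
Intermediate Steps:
Function('b')(F) = Add(-50, F) (Function('b')(F) = Add(-5, Add(F, -45)) = Add(-5, Add(-45, F)) = Add(-50, F))
Function('C')(y) = Add(63, Mul(-7, Pow(Add(-120, Mul(-2, y)), 2))) (Function('C')(y) = Add(63, Mul(-7, Pow(Add(Mul(Mul(4, -5), 6), Mul(-2, y)), 2))) = Add(63, Mul(-7, Pow(Add(Mul(-20, 6), Mul(-2, y)), 2))) = Add(63, Mul(-7, Pow(Add(-120, Mul(-2, y)), 2))))
Mul(Add(2827, 3499), Add(Function('b')(-65), Function('C')(55))) = Mul(Add(2827, 3499), Add(Add(-50, -65), Add(63, Mul(-28, Pow(Add(60, 55), 2))))) = Mul(6326, Add(-115, Add(63, Mul(-28, Pow(115, 2))))) = Mul(6326, Add(-115, Add(63, Mul(-28, 13225)))) = Mul(6326, Add(-115, Add(63, -370300))) = Mul(6326, Add(-115, -370237)) = Mul(6326, -370352) = -2342846752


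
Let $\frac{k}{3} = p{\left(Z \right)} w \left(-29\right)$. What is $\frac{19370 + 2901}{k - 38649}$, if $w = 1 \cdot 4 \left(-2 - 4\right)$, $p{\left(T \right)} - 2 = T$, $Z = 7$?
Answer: $- \frac{22271}{19857} \approx -1.1216$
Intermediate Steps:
$p{\left(T \right)} = 2 + T$
$w = -24$ ($w = 1 \cdot 4 \left(-6\right) = 1 \left(-24\right) = -24$)
$k = 18792$ ($k = 3 \left(2 + 7\right) \left(-24\right) \left(-29\right) = 3 \cdot 9 \left(-24\right) \left(-29\right) = 3 \left(\left(-216\right) \left(-29\right)\right) = 3 \cdot 6264 = 18792$)
$\frac{19370 + 2901}{k - 38649} = \frac{19370 + 2901}{18792 - 38649} = \frac{22271}{-19857} = 22271 \left(- \frac{1}{19857}\right) = - \frac{22271}{19857}$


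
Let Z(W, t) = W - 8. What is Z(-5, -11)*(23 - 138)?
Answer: 1495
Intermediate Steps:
Z(W, t) = -8 + W
Z(-5, -11)*(23 - 138) = (-8 - 5)*(23 - 138) = -13*(-115) = 1495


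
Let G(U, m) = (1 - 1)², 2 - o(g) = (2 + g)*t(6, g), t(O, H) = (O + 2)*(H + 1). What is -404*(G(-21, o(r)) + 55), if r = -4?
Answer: -22220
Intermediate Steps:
t(O, H) = (1 + H)*(2 + O) (t(O, H) = (2 + O)*(1 + H) = (1 + H)*(2 + O))
o(g) = 2 - (2 + g)*(8 + 8*g) (o(g) = 2 - (2 + g)*(2 + 6 + 2*g + g*6) = 2 - (2 + g)*(2 + 6 + 2*g + 6*g) = 2 - (2 + g)*(8 + 8*g))
G(U, m) = 0 (G(U, m) = 0² = 0)
-404*(G(-21, o(r)) + 55) = -404*(0 + 55) = -404*55 = -22220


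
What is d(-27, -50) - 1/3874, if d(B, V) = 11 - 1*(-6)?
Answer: 65857/3874 ≈ 17.000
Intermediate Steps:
d(B, V) = 17 (d(B, V) = 11 + 6 = 17)
d(-27, -50) - 1/3874 = 17 - 1/3874 = 65857/3874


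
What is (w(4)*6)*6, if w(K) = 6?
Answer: 216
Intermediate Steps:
(w(4)*6)*6 = (6*6)*6 = 36*6 = 216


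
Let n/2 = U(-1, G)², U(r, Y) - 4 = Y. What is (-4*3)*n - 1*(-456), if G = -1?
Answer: 240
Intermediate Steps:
U(r, Y) = 4 + Y
n = 18 (n = 2*(4 - 1)² = 2*3² = 2*9 = 18)
(-4*3)*n - 1*(-456) = -4*3*18 - 1*(-456) = -12*18 + 456 = -216 + 456 = 240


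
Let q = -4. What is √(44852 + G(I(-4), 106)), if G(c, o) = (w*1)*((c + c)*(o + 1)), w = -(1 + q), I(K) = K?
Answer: 62*√11 ≈ 205.63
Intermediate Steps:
w = 3 (w = -(1 - 4) = -1*(-3) = 3)
G(c, o) = 6*c*(1 + o) (G(c, o) = (3*1)*((c + c)*(o + 1)) = 3*((2*c)*(1 + o)) = 3*(2*c*(1 + o)) = 6*c*(1 + o))
√(44852 + G(I(-4), 106)) = √(44852 + 6*(-4)*(1 + 106)) = √(44852 + 6*(-4)*107) = √(44852 - 2568) = √42284 = 62*√11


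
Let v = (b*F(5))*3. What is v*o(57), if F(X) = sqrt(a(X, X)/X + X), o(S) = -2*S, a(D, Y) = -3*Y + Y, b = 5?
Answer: -1710*sqrt(3) ≈ -2961.8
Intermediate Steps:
a(D, Y) = -2*Y
F(X) = sqrt(-2 + X) (F(X) = sqrt((-2*X)/X + X) = sqrt(-2 + X))
v = 15*sqrt(3) (v = (5*sqrt(-2 + 5))*3 = (5*sqrt(3))*3 = 15*sqrt(3) ≈ 25.981)
v*o(57) = (15*sqrt(3))*(-2*57) = (15*sqrt(3))*(-114) = -1710*sqrt(3)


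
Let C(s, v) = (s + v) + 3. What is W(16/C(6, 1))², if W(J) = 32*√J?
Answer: 8192/5 ≈ 1638.4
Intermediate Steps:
C(s, v) = 3 + s + v
W(16/C(6, 1))² = (32*√(16/(3 + 6 + 1)))² = (32*√(16/10))² = (32*√(16*(⅒)))² = (32*√(8/5))² = (32*(2*√10/5))² = (64*√10/5)² = 8192/5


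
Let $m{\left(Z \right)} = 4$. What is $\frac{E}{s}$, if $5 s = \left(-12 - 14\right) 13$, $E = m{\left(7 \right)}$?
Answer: $- \frac{10}{169} \approx -0.059172$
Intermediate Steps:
$E = 4$
$s = - \frac{338}{5}$ ($s = \frac{\left(-12 - 14\right) 13}{5} = \frac{\left(-26\right) 13}{5} = \frac{1}{5} \left(-338\right) = - \frac{338}{5} \approx -67.6$)
$\frac{E}{s} = \frac{4}{- \frac{338}{5}} = 4 \left(- \frac{5}{338}\right) = - \frac{10}{169}$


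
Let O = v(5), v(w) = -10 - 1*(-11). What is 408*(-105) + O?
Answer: -42839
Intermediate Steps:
v(w) = 1 (v(w) = -10 + 11 = 1)
O = 1
408*(-105) + O = 408*(-105) + 1 = -42840 + 1 = -42839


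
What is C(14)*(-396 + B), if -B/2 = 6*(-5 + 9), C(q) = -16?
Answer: 7104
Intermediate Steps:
B = -48 (B = -12*(-5 + 9) = -12*4 = -2*24 = -48)
C(14)*(-396 + B) = -16*(-396 - 48) = -16*(-444) = 7104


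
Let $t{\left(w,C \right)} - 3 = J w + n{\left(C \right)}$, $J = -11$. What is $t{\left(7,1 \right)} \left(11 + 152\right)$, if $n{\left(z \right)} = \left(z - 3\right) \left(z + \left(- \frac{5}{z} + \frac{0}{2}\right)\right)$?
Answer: $-10758$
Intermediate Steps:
$n{\left(z \right)} = \left(-3 + z\right) \left(z - \frac{5}{z}\right)$ ($n{\left(z \right)} = \left(-3 + z\right) \left(z + \left(- \frac{5}{z} + 0 \cdot \frac{1}{2}\right)\right) = \left(-3 + z\right) \left(z + \left(- \frac{5}{z} + 0\right)\right) = \left(-3 + z\right) \left(z - \frac{5}{z}\right)$)
$t{\left(w,C \right)} = -2 + C^{2} - 11 w - 3 C + \frac{15}{C}$ ($t{\left(w,C \right)} = 3 - \left(5 - C^{2} - \frac{15}{C} + 3 C + 11 w\right) = -2 + C^{2} - 11 w - 3 C + \frac{15}{C}$)
$t{\left(7,1 \right)} \left(11 + 152\right) = \left(-2 + 1^{2} - 77 - 3 + \frac{15}{1}\right) \left(11 + 152\right) = \left(-2 + 1 - 77 - 3 + 15 \cdot 1\right) 163 = \left(-2 + 1 - 77 - 3 + 15\right) 163 = \left(-66\right) 163 = -10758$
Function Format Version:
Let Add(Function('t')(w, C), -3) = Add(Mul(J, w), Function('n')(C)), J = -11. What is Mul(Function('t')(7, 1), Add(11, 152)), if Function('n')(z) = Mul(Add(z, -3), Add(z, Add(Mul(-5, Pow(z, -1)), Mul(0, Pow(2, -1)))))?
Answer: -10758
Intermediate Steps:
Function('n')(z) = Mul(Add(-3, z), Add(z, Mul(-5, Pow(z, -1)))) (Function('n')(z) = Mul(Add(-3, z), Add(z, Add(Mul(-5, Pow(z, -1)), Mul(0, Rational(1, 2))))) = Mul(Add(-3, z), Add(z, Add(Mul(-5, Pow(z, -1)), 0))) = Mul(Add(-3, z), Add(z, Mul(-5, Pow(z, -1)))))
Function('t')(w, C) = Add(-2, Pow(C, 2), Mul(-11, w), Mul(-3, C), Mul(15, Pow(C, -1))) (Function('t')(w, C) = Add(3, Add(Mul(-11, w), Add(-5, Pow(C, 2), Mul(-3, C), Mul(15, Pow(C, -1))))) = Add(3, Add(-5, Pow(C, 2), Mul(-11, w), Mul(-3, C), Mul(15, Pow(C, -1)))) = Add(-2, Pow(C, 2), Mul(-11, w), Mul(-3, C), Mul(15, Pow(C, -1))))
Mul(Function('t')(7, 1), Add(11, 152)) = Mul(Add(-2, Pow(1, 2), Mul(-11, 7), Mul(-3, 1), Mul(15, Pow(1, -1))), Add(11, 152)) = Mul(Add(-2, 1, -77, -3, Mul(15, 1)), 163) = Mul(Add(-2, 1, -77, -3, 15), 163) = Mul(-66, 163) = -10758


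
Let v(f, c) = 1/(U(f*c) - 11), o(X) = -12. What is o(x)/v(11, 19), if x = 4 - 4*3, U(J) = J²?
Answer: -524040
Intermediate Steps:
x = -8 (x = 4 - 12 = -8)
v(f, c) = 1/(-11 + c²*f²) (v(f, c) = 1/((f*c)² - 11) = 1/((c*f)² - 11) = 1/(c²*f² - 11) = 1/(-11 + c²*f²))
o(x)/v(11, 19) = -12/(1/(-11 + 19²*11²)) = -12/(1/(-11 + 361*121)) = -12/(1/(-11 + 43681)) = -12/(1/43670) = -12/1/43670 = -12*43670 = -524040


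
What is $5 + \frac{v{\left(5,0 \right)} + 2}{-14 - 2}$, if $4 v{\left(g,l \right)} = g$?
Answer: $\frac{307}{64} \approx 4.7969$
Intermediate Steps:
$v{\left(g,l \right)} = \frac{g}{4}$
$5 + \frac{v{\left(5,0 \right)} + 2}{-14 - 2} = 5 + \frac{\frac{1}{4} \cdot 5 + 2}{-14 - 2} = 5 + \frac{\frac{5}{4} + 2}{-16} = 5 - \frac{13}{64} = \frac{307}{64}$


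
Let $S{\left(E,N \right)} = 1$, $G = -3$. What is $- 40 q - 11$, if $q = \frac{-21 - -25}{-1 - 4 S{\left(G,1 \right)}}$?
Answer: $21$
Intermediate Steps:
$q = - \frac{4}{5}$ ($q = \frac{-21 - -25}{-1 - 4} = \frac{-21 + 25}{-1 - 4} = \frac{4}{-5} = 4 \left(- \frac{1}{5}\right) = - \frac{4}{5} \approx -0.8$)
$- 40 q - 11 = \left(-40\right) \left(- \frac{4}{5}\right) - 11 = 32 - 11 = 21$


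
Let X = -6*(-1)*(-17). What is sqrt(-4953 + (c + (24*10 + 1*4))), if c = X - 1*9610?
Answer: I*sqrt(14421) ≈ 120.09*I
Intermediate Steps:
X = -102 (X = 6*(-17) = -102)
c = -9712 (c = -102 - 1*9610 = -102 - 9610 = -9712)
sqrt(-4953 + (c + (24*10 + 1*4))) = sqrt(-4953 + (-9712 + (24*10 + 1*4))) = sqrt(-4953 + (-9712 + (240 + 4))) = sqrt(-4953 + (-9712 + 244)) = sqrt(-4953 - 9468) = sqrt(-14421) = I*sqrt(14421)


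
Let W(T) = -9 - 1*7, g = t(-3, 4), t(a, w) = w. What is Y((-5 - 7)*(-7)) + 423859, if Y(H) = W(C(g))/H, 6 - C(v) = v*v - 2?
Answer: 8901035/21 ≈ 4.2386e+5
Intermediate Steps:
g = 4
C(v) = 8 - v² (C(v) = 6 - (v*v - 2) = 6 - (v² - 2) = 6 - (-2 + v²) = 6 + (2 - v²) = 8 - v²)
W(T) = -16 (W(T) = -9 - 7 = -16)
Y(H) = -16/H
Y((-5 - 7)*(-7)) + 423859 = -16*(-1/(7*(-5 - 7))) + 423859 = -16/((-12*(-7))) + 423859 = -16/84 + 423859 = -16*1/84 + 423859 = -4/21 + 423859 = 8901035/21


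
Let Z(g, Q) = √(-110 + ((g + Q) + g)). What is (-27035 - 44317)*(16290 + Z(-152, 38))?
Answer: -1162324080 - 142704*I*√94 ≈ -1.1623e+9 - 1.3836e+6*I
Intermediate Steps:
Z(g, Q) = √(-110 + Q + 2*g) (Z(g, Q) = √(-110 + ((Q + g) + g)) = √(-110 + (Q + 2*g)) = √(-110 + Q + 2*g))
(-27035 - 44317)*(16290 + Z(-152, 38)) = (-27035 - 44317)*(16290 + √(-110 + 38 + 2*(-152))) = -71352*(16290 + √(-110 + 38 - 304)) = -71352*(16290 + √(-376)) = -71352*(16290 + 2*I*√94) = -1162324080 - 142704*I*√94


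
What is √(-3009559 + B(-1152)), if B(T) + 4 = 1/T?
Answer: I*√6934033154/48 ≈ 1734.8*I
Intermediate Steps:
B(T) = -4 + 1/T
√(-3009559 + B(-1152)) = √(-3009559 + (-4 + 1/(-1152))) = √(-3009559 + (-4 - 1/1152)) = √(-3009559 - 4609/1152) = √(-3467016577/1152) = I*√6934033154/48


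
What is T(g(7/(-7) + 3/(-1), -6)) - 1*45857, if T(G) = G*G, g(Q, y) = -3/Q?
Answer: -733703/16 ≈ -45856.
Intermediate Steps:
T(G) = G**2
T(g(7/(-7) + 3/(-1), -6)) - 1*45857 = (-3/(7/(-7) + 3/(-1)))**2 - 1*45857 = (-3/(7*(-1/7) + 3*(-1)))**2 - 45857 = (-3/(-1 - 3))**2 - 45857 = (-3/(-4))**2 - 45857 = (-3*(-1/4))**2 - 45857 = (3/4)**2 - 45857 = 9/16 - 45857 = -733703/16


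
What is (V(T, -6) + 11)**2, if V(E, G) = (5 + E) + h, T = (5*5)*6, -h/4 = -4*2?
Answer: 39204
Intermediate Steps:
h = 32 (h = -(-16)*2 = -4*(-8) = 32)
T = 150 (T = 25*6 = 150)
V(E, G) = 37 + E (V(E, G) = (5 + E) + 32 = 37 + E)
(V(T, -6) + 11)**2 = ((37 + 150) + 11)**2 = (187 + 11)**2 = 198**2 = 39204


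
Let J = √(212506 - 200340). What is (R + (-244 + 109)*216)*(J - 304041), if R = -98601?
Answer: 38844582201 - 127761*√12166 ≈ 3.8830e+10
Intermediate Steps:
J = √12166 ≈ 110.30
(R + (-244 + 109)*216)*(J - 304041) = (-98601 + (-244 + 109)*216)*(√12166 - 304041) = (-98601 - 135*216)*(-304041 + √12166) = (-98601 - 29160)*(-304041 + √12166) = -127761*(-304041 + √12166) = 38844582201 - 127761*√12166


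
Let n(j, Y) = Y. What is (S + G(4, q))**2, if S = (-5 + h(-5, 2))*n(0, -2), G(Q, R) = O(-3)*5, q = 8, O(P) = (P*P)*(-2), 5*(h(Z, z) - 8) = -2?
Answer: 226576/25 ≈ 9063.0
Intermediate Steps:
h(Z, z) = 38/5 (h(Z, z) = 8 + (1/5)*(-2) = 8 - 2/5 = 38/5)
O(P) = -2*P**2 (O(P) = P**2*(-2) = -2*P**2)
G(Q, R) = -90 (G(Q, R) = -2*(-3)**2*5 = -2*9*5 = -18*5 = -90)
S = -26/5 (S = (-5 + 38/5)*(-2) = (13/5)*(-2) = -26/5 ≈ -5.2000)
(S + G(4, q))**2 = (-26/5 - 90)**2 = (-476/5)**2 = 226576/25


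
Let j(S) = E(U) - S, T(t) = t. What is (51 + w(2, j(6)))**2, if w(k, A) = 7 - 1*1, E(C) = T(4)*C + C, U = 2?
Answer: 3249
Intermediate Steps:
E(C) = 5*C (E(C) = 4*C + C = 5*C)
j(S) = 10 - S (j(S) = 5*2 - S = 10 - S)
w(k, A) = 6 (w(k, A) = 7 - 1 = 6)
(51 + w(2, j(6)))**2 = (51 + 6)**2 = 57**2 = 3249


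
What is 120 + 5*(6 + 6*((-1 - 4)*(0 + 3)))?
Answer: -300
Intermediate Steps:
120 + 5*(6 + 6*((-1 - 4)*(0 + 3))) = 120 + 5*(6 + 6*(-5*3)) = 120 + 5*(6 + 6*(-15)) = 120 + 5*(6 - 90) = 120 + 5*(-84) = 120 - 420 = -300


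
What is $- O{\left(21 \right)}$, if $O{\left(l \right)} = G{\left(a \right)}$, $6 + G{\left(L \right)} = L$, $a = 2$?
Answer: $4$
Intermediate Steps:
$G{\left(L \right)} = -6 + L$
$O{\left(l \right)} = -4$ ($O{\left(l \right)} = -6 + 2 = -4$)
$- O{\left(21 \right)} = \left(-1\right) \left(-4\right) = 4$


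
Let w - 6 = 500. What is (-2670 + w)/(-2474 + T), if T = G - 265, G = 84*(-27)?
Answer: 2164/5007 ≈ 0.43219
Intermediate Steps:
G = -2268
w = 506 (w = 6 + 500 = 506)
T = -2533 (T = -2268 - 265 = -2533)
(-2670 + w)/(-2474 + T) = (-2670 + 506)/(-2474 - 2533) = -2164/(-5007) = -2164*(-1/5007) = 2164/5007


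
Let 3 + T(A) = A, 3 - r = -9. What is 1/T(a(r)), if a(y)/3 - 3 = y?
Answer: 1/42 ≈ 0.023810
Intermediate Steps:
r = 12 (r = 3 - 1*(-9) = 3 + 9 = 12)
a(y) = 9 + 3*y
T(A) = -3 + A
1/T(a(r)) = 1/(-3 + (9 + 3*12)) = 1/(-3 + (9 + 36)) = 1/(-3 + 45) = 1/42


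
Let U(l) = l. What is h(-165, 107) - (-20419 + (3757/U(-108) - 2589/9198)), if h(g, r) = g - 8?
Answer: 1119271609/55188 ≈ 20281.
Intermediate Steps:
h(g, r) = -8 + g
h(-165, 107) - (-20419 + (3757/U(-108) - 2589/9198)) = (-8 - 165) - (-20419 + (3757/(-108) - 2589/9198)) = -173 - (-20419 + (3757*(-1/108) - 2589*1/9198)) = -173 - (-20419 + (-3757/108 - 863/3066)) = -173 - (-20419 - 1935361/55188) = -173 - 1*(-1128819133/55188) = -173 + 1128819133/55188 = 1119271609/55188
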